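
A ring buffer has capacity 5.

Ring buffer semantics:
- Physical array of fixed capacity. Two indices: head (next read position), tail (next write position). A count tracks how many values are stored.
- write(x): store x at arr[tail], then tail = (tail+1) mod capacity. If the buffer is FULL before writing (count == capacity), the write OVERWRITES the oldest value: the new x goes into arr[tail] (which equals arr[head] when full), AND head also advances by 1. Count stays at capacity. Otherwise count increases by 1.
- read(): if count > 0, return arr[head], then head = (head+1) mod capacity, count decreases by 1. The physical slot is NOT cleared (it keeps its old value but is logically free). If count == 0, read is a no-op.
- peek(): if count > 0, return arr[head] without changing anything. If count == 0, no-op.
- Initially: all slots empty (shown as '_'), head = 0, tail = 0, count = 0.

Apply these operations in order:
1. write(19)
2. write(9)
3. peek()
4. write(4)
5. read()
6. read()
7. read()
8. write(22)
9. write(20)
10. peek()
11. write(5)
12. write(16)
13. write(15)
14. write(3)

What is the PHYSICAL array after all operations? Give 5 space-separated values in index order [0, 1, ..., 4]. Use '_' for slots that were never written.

After op 1 (write(19)): arr=[19 _ _ _ _] head=0 tail=1 count=1
After op 2 (write(9)): arr=[19 9 _ _ _] head=0 tail=2 count=2
After op 3 (peek()): arr=[19 9 _ _ _] head=0 tail=2 count=2
After op 4 (write(4)): arr=[19 9 4 _ _] head=0 tail=3 count=3
After op 5 (read()): arr=[19 9 4 _ _] head=1 tail=3 count=2
After op 6 (read()): arr=[19 9 4 _ _] head=2 tail=3 count=1
After op 7 (read()): arr=[19 9 4 _ _] head=3 tail=3 count=0
After op 8 (write(22)): arr=[19 9 4 22 _] head=3 tail=4 count=1
After op 9 (write(20)): arr=[19 9 4 22 20] head=3 tail=0 count=2
After op 10 (peek()): arr=[19 9 4 22 20] head=3 tail=0 count=2
After op 11 (write(5)): arr=[5 9 4 22 20] head=3 tail=1 count=3
After op 12 (write(16)): arr=[5 16 4 22 20] head=3 tail=2 count=4
After op 13 (write(15)): arr=[5 16 15 22 20] head=3 tail=3 count=5
After op 14 (write(3)): arr=[5 16 15 3 20] head=4 tail=4 count=5

Answer: 5 16 15 3 20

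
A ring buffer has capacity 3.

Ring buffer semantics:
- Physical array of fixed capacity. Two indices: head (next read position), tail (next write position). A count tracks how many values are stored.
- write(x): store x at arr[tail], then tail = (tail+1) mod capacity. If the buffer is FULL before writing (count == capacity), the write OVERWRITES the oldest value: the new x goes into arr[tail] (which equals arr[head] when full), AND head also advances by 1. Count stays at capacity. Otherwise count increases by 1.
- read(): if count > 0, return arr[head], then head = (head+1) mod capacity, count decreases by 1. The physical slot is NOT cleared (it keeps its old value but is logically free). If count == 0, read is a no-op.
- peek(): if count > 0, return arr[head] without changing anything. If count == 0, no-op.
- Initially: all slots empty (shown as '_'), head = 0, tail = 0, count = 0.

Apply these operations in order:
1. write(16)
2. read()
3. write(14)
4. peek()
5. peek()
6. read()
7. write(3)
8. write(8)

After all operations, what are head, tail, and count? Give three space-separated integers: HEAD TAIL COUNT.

Answer: 2 1 2

Derivation:
After op 1 (write(16)): arr=[16 _ _] head=0 tail=1 count=1
After op 2 (read()): arr=[16 _ _] head=1 tail=1 count=0
After op 3 (write(14)): arr=[16 14 _] head=1 tail=2 count=1
After op 4 (peek()): arr=[16 14 _] head=1 tail=2 count=1
After op 5 (peek()): arr=[16 14 _] head=1 tail=2 count=1
After op 6 (read()): arr=[16 14 _] head=2 tail=2 count=0
After op 7 (write(3)): arr=[16 14 3] head=2 tail=0 count=1
After op 8 (write(8)): arr=[8 14 3] head=2 tail=1 count=2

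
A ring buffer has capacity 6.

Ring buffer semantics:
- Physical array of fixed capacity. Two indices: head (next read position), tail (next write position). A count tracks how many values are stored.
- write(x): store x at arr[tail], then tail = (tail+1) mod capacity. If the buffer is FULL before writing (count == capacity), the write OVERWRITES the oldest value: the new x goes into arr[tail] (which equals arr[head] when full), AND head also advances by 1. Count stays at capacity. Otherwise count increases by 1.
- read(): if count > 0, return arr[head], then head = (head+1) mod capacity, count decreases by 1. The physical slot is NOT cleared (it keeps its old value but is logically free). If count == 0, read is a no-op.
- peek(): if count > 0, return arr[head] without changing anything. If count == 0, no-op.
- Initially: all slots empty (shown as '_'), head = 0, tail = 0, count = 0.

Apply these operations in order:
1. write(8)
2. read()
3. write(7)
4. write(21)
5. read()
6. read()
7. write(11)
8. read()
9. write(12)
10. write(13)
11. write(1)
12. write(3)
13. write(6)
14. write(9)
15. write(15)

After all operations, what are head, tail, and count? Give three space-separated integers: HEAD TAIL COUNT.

After op 1 (write(8)): arr=[8 _ _ _ _ _] head=0 tail=1 count=1
After op 2 (read()): arr=[8 _ _ _ _ _] head=1 tail=1 count=0
After op 3 (write(7)): arr=[8 7 _ _ _ _] head=1 tail=2 count=1
After op 4 (write(21)): arr=[8 7 21 _ _ _] head=1 tail=3 count=2
After op 5 (read()): arr=[8 7 21 _ _ _] head=2 tail=3 count=1
After op 6 (read()): arr=[8 7 21 _ _ _] head=3 tail=3 count=0
After op 7 (write(11)): arr=[8 7 21 11 _ _] head=3 tail=4 count=1
After op 8 (read()): arr=[8 7 21 11 _ _] head=4 tail=4 count=0
After op 9 (write(12)): arr=[8 7 21 11 12 _] head=4 tail=5 count=1
After op 10 (write(13)): arr=[8 7 21 11 12 13] head=4 tail=0 count=2
After op 11 (write(1)): arr=[1 7 21 11 12 13] head=4 tail=1 count=3
After op 12 (write(3)): arr=[1 3 21 11 12 13] head=4 tail=2 count=4
After op 13 (write(6)): arr=[1 3 6 11 12 13] head=4 tail=3 count=5
After op 14 (write(9)): arr=[1 3 6 9 12 13] head=4 tail=4 count=6
After op 15 (write(15)): arr=[1 3 6 9 15 13] head=5 tail=5 count=6

Answer: 5 5 6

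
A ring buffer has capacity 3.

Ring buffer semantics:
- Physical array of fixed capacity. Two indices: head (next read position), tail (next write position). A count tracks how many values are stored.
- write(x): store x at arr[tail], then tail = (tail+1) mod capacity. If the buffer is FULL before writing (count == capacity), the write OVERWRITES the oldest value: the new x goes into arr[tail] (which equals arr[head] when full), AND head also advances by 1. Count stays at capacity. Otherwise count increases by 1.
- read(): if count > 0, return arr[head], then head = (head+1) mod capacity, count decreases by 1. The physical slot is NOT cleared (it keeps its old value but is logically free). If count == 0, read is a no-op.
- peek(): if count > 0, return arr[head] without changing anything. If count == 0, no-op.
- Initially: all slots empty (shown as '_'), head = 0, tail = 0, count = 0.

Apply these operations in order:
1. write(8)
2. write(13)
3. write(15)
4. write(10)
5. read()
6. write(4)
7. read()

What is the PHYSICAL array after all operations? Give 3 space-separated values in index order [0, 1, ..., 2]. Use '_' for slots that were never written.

After op 1 (write(8)): arr=[8 _ _] head=0 tail=1 count=1
After op 2 (write(13)): arr=[8 13 _] head=0 tail=2 count=2
After op 3 (write(15)): arr=[8 13 15] head=0 tail=0 count=3
After op 4 (write(10)): arr=[10 13 15] head=1 tail=1 count=3
After op 5 (read()): arr=[10 13 15] head=2 tail=1 count=2
After op 6 (write(4)): arr=[10 4 15] head=2 tail=2 count=3
After op 7 (read()): arr=[10 4 15] head=0 tail=2 count=2

Answer: 10 4 15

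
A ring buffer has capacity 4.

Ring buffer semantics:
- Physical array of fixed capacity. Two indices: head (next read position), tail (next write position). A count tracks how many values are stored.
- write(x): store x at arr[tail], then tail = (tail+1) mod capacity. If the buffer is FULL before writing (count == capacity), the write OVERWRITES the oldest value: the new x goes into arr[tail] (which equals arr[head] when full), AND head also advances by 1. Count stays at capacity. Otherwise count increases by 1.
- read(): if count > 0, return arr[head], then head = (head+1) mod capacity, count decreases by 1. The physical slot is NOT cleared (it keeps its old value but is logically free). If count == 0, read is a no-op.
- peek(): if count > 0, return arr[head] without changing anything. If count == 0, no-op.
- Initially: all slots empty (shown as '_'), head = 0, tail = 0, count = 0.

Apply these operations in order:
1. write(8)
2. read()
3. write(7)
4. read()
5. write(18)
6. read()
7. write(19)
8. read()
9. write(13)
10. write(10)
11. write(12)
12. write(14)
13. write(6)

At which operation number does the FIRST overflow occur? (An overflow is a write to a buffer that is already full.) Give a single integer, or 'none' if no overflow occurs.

Answer: 13

Derivation:
After op 1 (write(8)): arr=[8 _ _ _] head=0 tail=1 count=1
After op 2 (read()): arr=[8 _ _ _] head=1 tail=1 count=0
After op 3 (write(7)): arr=[8 7 _ _] head=1 tail=2 count=1
After op 4 (read()): arr=[8 7 _ _] head=2 tail=2 count=0
After op 5 (write(18)): arr=[8 7 18 _] head=2 tail=3 count=1
After op 6 (read()): arr=[8 7 18 _] head=3 tail=3 count=0
After op 7 (write(19)): arr=[8 7 18 19] head=3 tail=0 count=1
After op 8 (read()): arr=[8 7 18 19] head=0 tail=0 count=0
After op 9 (write(13)): arr=[13 7 18 19] head=0 tail=1 count=1
After op 10 (write(10)): arr=[13 10 18 19] head=0 tail=2 count=2
After op 11 (write(12)): arr=[13 10 12 19] head=0 tail=3 count=3
After op 12 (write(14)): arr=[13 10 12 14] head=0 tail=0 count=4
After op 13 (write(6)): arr=[6 10 12 14] head=1 tail=1 count=4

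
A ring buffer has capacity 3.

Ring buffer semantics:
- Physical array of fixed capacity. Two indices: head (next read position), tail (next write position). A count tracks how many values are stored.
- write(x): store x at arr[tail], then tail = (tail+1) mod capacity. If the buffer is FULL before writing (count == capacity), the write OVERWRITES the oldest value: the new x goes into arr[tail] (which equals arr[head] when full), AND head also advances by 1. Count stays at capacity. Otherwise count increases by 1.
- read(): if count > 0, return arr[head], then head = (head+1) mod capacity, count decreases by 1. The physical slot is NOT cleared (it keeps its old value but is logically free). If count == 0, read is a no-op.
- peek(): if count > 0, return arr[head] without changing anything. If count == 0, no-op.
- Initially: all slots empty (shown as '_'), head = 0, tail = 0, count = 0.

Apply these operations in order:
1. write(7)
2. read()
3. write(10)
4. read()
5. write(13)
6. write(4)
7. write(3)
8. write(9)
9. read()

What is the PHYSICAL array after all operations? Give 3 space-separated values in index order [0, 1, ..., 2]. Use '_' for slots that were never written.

Answer: 4 3 9

Derivation:
After op 1 (write(7)): arr=[7 _ _] head=0 tail=1 count=1
After op 2 (read()): arr=[7 _ _] head=1 tail=1 count=0
After op 3 (write(10)): arr=[7 10 _] head=1 tail=2 count=1
After op 4 (read()): arr=[7 10 _] head=2 tail=2 count=0
After op 5 (write(13)): arr=[7 10 13] head=2 tail=0 count=1
After op 6 (write(4)): arr=[4 10 13] head=2 tail=1 count=2
After op 7 (write(3)): arr=[4 3 13] head=2 tail=2 count=3
After op 8 (write(9)): arr=[4 3 9] head=0 tail=0 count=3
After op 9 (read()): arr=[4 3 9] head=1 tail=0 count=2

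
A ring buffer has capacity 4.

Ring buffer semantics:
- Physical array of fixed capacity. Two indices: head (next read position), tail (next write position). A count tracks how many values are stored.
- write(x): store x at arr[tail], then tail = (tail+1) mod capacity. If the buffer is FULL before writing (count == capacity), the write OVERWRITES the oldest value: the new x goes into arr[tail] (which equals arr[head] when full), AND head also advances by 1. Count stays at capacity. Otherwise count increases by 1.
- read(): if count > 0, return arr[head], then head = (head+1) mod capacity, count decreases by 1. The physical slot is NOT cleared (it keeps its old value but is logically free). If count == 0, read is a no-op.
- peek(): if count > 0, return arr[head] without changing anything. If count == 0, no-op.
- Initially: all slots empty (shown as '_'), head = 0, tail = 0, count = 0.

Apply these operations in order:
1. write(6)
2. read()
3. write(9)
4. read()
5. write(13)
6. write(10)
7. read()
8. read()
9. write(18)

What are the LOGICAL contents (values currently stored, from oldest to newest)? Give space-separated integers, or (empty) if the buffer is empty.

After op 1 (write(6)): arr=[6 _ _ _] head=0 tail=1 count=1
After op 2 (read()): arr=[6 _ _ _] head=1 tail=1 count=0
After op 3 (write(9)): arr=[6 9 _ _] head=1 tail=2 count=1
After op 4 (read()): arr=[6 9 _ _] head=2 tail=2 count=0
After op 5 (write(13)): arr=[6 9 13 _] head=2 tail=3 count=1
After op 6 (write(10)): arr=[6 9 13 10] head=2 tail=0 count=2
After op 7 (read()): arr=[6 9 13 10] head=3 tail=0 count=1
After op 8 (read()): arr=[6 9 13 10] head=0 tail=0 count=0
After op 9 (write(18)): arr=[18 9 13 10] head=0 tail=1 count=1

Answer: 18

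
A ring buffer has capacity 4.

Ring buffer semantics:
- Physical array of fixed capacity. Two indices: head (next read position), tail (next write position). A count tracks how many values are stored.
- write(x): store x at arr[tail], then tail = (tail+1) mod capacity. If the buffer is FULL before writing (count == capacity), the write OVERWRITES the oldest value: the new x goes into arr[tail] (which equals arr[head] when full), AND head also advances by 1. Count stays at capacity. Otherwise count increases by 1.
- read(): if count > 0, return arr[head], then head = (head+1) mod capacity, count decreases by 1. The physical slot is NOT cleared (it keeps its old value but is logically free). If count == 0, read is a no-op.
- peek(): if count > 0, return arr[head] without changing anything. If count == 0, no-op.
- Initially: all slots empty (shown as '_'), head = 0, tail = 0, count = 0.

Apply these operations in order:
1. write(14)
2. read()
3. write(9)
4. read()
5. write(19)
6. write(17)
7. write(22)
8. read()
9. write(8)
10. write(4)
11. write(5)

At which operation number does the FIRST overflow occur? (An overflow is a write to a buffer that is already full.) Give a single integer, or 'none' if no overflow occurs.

After op 1 (write(14)): arr=[14 _ _ _] head=0 tail=1 count=1
After op 2 (read()): arr=[14 _ _ _] head=1 tail=1 count=0
After op 3 (write(9)): arr=[14 9 _ _] head=1 tail=2 count=1
After op 4 (read()): arr=[14 9 _ _] head=2 tail=2 count=0
After op 5 (write(19)): arr=[14 9 19 _] head=2 tail=3 count=1
After op 6 (write(17)): arr=[14 9 19 17] head=2 tail=0 count=2
After op 7 (write(22)): arr=[22 9 19 17] head=2 tail=1 count=3
After op 8 (read()): arr=[22 9 19 17] head=3 tail=1 count=2
After op 9 (write(8)): arr=[22 8 19 17] head=3 tail=2 count=3
After op 10 (write(4)): arr=[22 8 4 17] head=3 tail=3 count=4
After op 11 (write(5)): arr=[22 8 4 5] head=0 tail=0 count=4

Answer: 11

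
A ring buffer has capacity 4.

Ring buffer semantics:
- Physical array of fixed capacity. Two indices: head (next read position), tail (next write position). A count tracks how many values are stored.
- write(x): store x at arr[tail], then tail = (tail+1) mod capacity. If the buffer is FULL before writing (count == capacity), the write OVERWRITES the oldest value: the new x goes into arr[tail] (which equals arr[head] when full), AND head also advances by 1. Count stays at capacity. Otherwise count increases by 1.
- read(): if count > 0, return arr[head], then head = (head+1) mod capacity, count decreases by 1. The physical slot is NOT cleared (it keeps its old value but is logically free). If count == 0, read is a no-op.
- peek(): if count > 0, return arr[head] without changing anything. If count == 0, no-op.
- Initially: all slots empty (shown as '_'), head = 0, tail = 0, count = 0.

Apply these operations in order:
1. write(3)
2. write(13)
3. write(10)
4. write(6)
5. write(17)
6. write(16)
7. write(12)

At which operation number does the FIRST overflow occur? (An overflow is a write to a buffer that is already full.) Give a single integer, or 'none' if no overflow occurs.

Answer: 5

Derivation:
After op 1 (write(3)): arr=[3 _ _ _] head=0 tail=1 count=1
After op 2 (write(13)): arr=[3 13 _ _] head=0 tail=2 count=2
After op 3 (write(10)): arr=[3 13 10 _] head=0 tail=3 count=3
After op 4 (write(6)): arr=[3 13 10 6] head=0 tail=0 count=4
After op 5 (write(17)): arr=[17 13 10 6] head=1 tail=1 count=4
After op 6 (write(16)): arr=[17 16 10 6] head=2 tail=2 count=4
After op 7 (write(12)): arr=[17 16 12 6] head=3 tail=3 count=4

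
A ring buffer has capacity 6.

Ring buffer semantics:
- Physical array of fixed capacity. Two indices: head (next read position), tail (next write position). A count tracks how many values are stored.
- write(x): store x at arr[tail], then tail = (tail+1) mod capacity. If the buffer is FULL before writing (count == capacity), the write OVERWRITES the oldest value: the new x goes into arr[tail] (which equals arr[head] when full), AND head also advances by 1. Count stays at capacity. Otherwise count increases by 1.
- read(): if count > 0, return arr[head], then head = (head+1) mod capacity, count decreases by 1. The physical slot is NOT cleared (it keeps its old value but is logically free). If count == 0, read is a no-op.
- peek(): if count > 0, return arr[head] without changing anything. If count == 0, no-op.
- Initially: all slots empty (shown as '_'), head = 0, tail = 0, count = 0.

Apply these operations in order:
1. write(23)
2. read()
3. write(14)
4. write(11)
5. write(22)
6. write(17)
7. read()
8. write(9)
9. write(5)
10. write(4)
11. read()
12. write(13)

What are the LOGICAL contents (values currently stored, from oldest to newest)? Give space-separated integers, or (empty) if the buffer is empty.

Answer: 22 17 9 5 4 13

Derivation:
After op 1 (write(23)): arr=[23 _ _ _ _ _] head=0 tail=1 count=1
After op 2 (read()): arr=[23 _ _ _ _ _] head=1 tail=1 count=0
After op 3 (write(14)): arr=[23 14 _ _ _ _] head=1 tail=2 count=1
After op 4 (write(11)): arr=[23 14 11 _ _ _] head=1 tail=3 count=2
After op 5 (write(22)): arr=[23 14 11 22 _ _] head=1 tail=4 count=3
After op 6 (write(17)): arr=[23 14 11 22 17 _] head=1 tail=5 count=4
After op 7 (read()): arr=[23 14 11 22 17 _] head=2 tail=5 count=3
After op 8 (write(9)): arr=[23 14 11 22 17 9] head=2 tail=0 count=4
After op 9 (write(5)): arr=[5 14 11 22 17 9] head=2 tail=1 count=5
After op 10 (write(4)): arr=[5 4 11 22 17 9] head=2 tail=2 count=6
After op 11 (read()): arr=[5 4 11 22 17 9] head=3 tail=2 count=5
After op 12 (write(13)): arr=[5 4 13 22 17 9] head=3 tail=3 count=6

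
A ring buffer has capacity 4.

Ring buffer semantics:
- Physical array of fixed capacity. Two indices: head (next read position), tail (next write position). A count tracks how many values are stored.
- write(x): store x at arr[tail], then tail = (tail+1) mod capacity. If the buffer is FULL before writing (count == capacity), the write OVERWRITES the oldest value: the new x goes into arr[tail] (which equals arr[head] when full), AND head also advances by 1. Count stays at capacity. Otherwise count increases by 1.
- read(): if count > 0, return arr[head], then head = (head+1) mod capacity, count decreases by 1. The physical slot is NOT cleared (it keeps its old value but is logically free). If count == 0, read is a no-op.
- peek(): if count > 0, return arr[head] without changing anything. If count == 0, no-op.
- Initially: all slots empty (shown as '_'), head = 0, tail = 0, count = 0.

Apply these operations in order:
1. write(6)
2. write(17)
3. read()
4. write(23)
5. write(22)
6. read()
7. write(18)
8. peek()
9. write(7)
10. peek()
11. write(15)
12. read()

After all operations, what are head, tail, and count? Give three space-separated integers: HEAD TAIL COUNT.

Answer: 0 3 3

Derivation:
After op 1 (write(6)): arr=[6 _ _ _] head=0 tail=1 count=1
After op 2 (write(17)): arr=[6 17 _ _] head=0 tail=2 count=2
After op 3 (read()): arr=[6 17 _ _] head=1 tail=2 count=1
After op 4 (write(23)): arr=[6 17 23 _] head=1 tail=3 count=2
After op 5 (write(22)): arr=[6 17 23 22] head=1 tail=0 count=3
After op 6 (read()): arr=[6 17 23 22] head=2 tail=0 count=2
After op 7 (write(18)): arr=[18 17 23 22] head=2 tail=1 count=3
After op 8 (peek()): arr=[18 17 23 22] head=2 tail=1 count=3
After op 9 (write(7)): arr=[18 7 23 22] head=2 tail=2 count=4
After op 10 (peek()): arr=[18 7 23 22] head=2 tail=2 count=4
After op 11 (write(15)): arr=[18 7 15 22] head=3 tail=3 count=4
After op 12 (read()): arr=[18 7 15 22] head=0 tail=3 count=3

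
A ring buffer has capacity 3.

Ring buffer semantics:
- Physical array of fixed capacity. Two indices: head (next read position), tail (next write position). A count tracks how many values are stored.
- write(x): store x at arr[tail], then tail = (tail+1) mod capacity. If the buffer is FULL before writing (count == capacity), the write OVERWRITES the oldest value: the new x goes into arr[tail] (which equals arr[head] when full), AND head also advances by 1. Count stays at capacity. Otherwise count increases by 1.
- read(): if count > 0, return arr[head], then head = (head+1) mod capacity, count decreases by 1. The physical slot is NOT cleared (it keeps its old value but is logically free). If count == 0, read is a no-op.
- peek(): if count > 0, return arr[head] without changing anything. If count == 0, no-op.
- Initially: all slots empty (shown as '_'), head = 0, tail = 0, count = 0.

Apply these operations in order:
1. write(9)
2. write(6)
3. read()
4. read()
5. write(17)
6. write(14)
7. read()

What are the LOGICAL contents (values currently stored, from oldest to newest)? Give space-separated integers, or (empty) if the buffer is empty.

After op 1 (write(9)): arr=[9 _ _] head=0 tail=1 count=1
After op 2 (write(6)): arr=[9 6 _] head=0 tail=2 count=2
After op 3 (read()): arr=[9 6 _] head=1 tail=2 count=1
After op 4 (read()): arr=[9 6 _] head=2 tail=2 count=0
After op 5 (write(17)): arr=[9 6 17] head=2 tail=0 count=1
After op 6 (write(14)): arr=[14 6 17] head=2 tail=1 count=2
After op 7 (read()): arr=[14 6 17] head=0 tail=1 count=1

Answer: 14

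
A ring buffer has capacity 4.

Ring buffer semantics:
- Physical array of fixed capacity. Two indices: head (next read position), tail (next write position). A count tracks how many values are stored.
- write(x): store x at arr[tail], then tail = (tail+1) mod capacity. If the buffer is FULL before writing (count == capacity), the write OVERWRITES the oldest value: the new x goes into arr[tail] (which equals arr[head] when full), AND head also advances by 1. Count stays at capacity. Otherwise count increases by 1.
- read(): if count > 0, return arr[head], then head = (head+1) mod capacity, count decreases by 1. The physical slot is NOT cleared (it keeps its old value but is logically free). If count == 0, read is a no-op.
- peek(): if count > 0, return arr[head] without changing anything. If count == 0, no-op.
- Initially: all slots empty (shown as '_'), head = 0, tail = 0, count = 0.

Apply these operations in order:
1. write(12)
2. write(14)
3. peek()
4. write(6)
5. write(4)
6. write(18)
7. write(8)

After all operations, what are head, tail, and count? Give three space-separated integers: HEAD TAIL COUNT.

Answer: 2 2 4

Derivation:
After op 1 (write(12)): arr=[12 _ _ _] head=0 tail=1 count=1
After op 2 (write(14)): arr=[12 14 _ _] head=0 tail=2 count=2
After op 3 (peek()): arr=[12 14 _ _] head=0 tail=2 count=2
After op 4 (write(6)): arr=[12 14 6 _] head=0 tail=3 count=3
After op 5 (write(4)): arr=[12 14 6 4] head=0 tail=0 count=4
After op 6 (write(18)): arr=[18 14 6 4] head=1 tail=1 count=4
After op 7 (write(8)): arr=[18 8 6 4] head=2 tail=2 count=4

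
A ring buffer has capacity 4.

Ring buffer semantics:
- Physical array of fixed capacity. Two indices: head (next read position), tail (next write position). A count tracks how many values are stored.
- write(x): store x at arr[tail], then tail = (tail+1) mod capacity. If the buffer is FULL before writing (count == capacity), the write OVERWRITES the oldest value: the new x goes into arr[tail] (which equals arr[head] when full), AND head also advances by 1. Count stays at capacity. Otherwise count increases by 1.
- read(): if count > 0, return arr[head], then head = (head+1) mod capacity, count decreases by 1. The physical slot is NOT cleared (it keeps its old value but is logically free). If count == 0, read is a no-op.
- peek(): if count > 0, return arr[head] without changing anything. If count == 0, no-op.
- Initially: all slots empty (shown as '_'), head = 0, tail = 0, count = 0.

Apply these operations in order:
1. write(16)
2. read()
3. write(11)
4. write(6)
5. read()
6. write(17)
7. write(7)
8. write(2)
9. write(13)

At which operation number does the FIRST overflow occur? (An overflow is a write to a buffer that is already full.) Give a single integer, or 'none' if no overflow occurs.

After op 1 (write(16)): arr=[16 _ _ _] head=0 tail=1 count=1
After op 2 (read()): arr=[16 _ _ _] head=1 tail=1 count=0
After op 3 (write(11)): arr=[16 11 _ _] head=1 tail=2 count=1
After op 4 (write(6)): arr=[16 11 6 _] head=1 tail=3 count=2
After op 5 (read()): arr=[16 11 6 _] head=2 tail=3 count=1
After op 6 (write(17)): arr=[16 11 6 17] head=2 tail=0 count=2
After op 7 (write(7)): arr=[7 11 6 17] head=2 tail=1 count=3
After op 8 (write(2)): arr=[7 2 6 17] head=2 tail=2 count=4
After op 9 (write(13)): arr=[7 2 13 17] head=3 tail=3 count=4

Answer: 9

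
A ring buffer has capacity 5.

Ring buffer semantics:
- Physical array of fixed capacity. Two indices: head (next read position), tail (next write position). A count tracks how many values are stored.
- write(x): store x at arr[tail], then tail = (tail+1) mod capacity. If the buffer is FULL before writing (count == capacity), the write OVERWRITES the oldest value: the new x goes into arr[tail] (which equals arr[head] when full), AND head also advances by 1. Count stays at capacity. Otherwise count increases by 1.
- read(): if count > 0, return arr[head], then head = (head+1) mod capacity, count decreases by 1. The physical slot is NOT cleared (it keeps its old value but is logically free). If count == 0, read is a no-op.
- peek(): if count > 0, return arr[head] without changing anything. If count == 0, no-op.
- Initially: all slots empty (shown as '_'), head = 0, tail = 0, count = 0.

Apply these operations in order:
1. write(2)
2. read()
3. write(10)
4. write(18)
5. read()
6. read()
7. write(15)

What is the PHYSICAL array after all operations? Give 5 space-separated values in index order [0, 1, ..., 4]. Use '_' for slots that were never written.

After op 1 (write(2)): arr=[2 _ _ _ _] head=0 tail=1 count=1
After op 2 (read()): arr=[2 _ _ _ _] head=1 tail=1 count=0
After op 3 (write(10)): arr=[2 10 _ _ _] head=1 tail=2 count=1
After op 4 (write(18)): arr=[2 10 18 _ _] head=1 tail=3 count=2
After op 5 (read()): arr=[2 10 18 _ _] head=2 tail=3 count=1
After op 6 (read()): arr=[2 10 18 _ _] head=3 tail=3 count=0
After op 7 (write(15)): arr=[2 10 18 15 _] head=3 tail=4 count=1

Answer: 2 10 18 15 _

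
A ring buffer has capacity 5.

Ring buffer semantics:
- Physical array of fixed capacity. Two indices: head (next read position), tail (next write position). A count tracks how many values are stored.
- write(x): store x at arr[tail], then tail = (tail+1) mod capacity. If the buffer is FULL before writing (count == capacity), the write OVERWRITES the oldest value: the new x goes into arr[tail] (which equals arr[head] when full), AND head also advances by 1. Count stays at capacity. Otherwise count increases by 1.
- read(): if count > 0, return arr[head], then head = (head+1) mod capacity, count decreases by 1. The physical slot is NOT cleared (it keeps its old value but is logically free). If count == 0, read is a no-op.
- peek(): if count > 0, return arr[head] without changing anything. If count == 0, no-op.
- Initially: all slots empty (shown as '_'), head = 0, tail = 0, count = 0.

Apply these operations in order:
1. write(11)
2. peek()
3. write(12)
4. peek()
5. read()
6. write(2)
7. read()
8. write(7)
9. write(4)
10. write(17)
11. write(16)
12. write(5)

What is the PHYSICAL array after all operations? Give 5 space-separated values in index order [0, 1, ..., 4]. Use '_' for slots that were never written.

Answer: 17 16 5 7 4

Derivation:
After op 1 (write(11)): arr=[11 _ _ _ _] head=0 tail=1 count=1
After op 2 (peek()): arr=[11 _ _ _ _] head=0 tail=1 count=1
After op 3 (write(12)): arr=[11 12 _ _ _] head=0 tail=2 count=2
After op 4 (peek()): arr=[11 12 _ _ _] head=0 tail=2 count=2
After op 5 (read()): arr=[11 12 _ _ _] head=1 tail=2 count=1
After op 6 (write(2)): arr=[11 12 2 _ _] head=1 tail=3 count=2
After op 7 (read()): arr=[11 12 2 _ _] head=2 tail=3 count=1
After op 8 (write(7)): arr=[11 12 2 7 _] head=2 tail=4 count=2
After op 9 (write(4)): arr=[11 12 2 7 4] head=2 tail=0 count=3
After op 10 (write(17)): arr=[17 12 2 7 4] head=2 tail=1 count=4
After op 11 (write(16)): arr=[17 16 2 7 4] head=2 tail=2 count=5
After op 12 (write(5)): arr=[17 16 5 7 4] head=3 tail=3 count=5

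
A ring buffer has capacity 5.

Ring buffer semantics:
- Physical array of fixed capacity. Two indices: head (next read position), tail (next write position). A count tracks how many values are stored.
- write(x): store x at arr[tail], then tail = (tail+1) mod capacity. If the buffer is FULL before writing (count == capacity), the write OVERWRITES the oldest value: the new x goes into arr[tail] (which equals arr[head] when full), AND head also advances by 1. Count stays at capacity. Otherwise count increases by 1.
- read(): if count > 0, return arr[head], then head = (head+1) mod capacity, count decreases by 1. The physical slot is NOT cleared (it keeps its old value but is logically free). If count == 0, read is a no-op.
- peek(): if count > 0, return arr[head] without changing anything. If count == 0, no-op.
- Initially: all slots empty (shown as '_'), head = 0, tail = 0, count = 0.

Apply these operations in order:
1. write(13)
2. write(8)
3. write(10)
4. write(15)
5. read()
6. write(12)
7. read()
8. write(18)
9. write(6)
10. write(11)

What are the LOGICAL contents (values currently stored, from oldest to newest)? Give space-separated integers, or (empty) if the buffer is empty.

Answer: 15 12 18 6 11

Derivation:
After op 1 (write(13)): arr=[13 _ _ _ _] head=0 tail=1 count=1
After op 2 (write(8)): arr=[13 8 _ _ _] head=0 tail=2 count=2
After op 3 (write(10)): arr=[13 8 10 _ _] head=0 tail=3 count=3
After op 4 (write(15)): arr=[13 8 10 15 _] head=0 tail=4 count=4
After op 5 (read()): arr=[13 8 10 15 _] head=1 tail=4 count=3
After op 6 (write(12)): arr=[13 8 10 15 12] head=1 tail=0 count=4
After op 7 (read()): arr=[13 8 10 15 12] head=2 tail=0 count=3
After op 8 (write(18)): arr=[18 8 10 15 12] head=2 tail=1 count=4
After op 9 (write(6)): arr=[18 6 10 15 12] head=2 tail=2 count=5
After op 10 (write(11)): arr=[18 6 11 15 12] head=3 tail=3 count=5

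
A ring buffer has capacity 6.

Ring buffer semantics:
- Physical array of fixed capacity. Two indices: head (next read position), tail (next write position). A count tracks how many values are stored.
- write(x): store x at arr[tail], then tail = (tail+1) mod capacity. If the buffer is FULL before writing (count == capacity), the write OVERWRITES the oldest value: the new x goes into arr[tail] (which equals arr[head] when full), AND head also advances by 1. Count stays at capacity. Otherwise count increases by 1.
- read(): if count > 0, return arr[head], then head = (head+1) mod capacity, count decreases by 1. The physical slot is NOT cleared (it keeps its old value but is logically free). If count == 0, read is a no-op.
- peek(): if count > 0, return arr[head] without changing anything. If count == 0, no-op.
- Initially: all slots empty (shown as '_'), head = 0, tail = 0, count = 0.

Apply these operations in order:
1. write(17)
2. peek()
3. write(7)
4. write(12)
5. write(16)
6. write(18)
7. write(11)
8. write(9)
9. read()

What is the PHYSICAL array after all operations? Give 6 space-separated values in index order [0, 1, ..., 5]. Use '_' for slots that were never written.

Answer: 9 7 12 16 18 11

Derivation:
After op 1 (write(17)): arr=[17 _ _ _ _ _] head=0 tail=1 count=1
After op 2 (peek()): arr=[17 _ _ _ _ _] head=0 tail=1 count=1
After op 3 (write(7)): arr=[17 7 _ _ _ _] head=0 tail=2 count=2
After op 4 (write(12)): arr=[17 7 12 _ _ _] head=0 tail=3 count=3
After op 5 (write(16)): arr=[17 7 12 16 _ _] head=0 tail=4 count=4
After op 6 (write(18)): arr=[17 7 12 16 18 _] head=0 tail=5 count=5
After op 7 (write(11)): arr=[17 7 12 16 18 11] head=0 tail=0 count=6
After op 8 (write(9)): arr=[9 7 12 16 18 11] head=1 tail=1 count=6
After op 9 (read()): arr=[9 7 12 16 18 11] head=2 tail=1 count=5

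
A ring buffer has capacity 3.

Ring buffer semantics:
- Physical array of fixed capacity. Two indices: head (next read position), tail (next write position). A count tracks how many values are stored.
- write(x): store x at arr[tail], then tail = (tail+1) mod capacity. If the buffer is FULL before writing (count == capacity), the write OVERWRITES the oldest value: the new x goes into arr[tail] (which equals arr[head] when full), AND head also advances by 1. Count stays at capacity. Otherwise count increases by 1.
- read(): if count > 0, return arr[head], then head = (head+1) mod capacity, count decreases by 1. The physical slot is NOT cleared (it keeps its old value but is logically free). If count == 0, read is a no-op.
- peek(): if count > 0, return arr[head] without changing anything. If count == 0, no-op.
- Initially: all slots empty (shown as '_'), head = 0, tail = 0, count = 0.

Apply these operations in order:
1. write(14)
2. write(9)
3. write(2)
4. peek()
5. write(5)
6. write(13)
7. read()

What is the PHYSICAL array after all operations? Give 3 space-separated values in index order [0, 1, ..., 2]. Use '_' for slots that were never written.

After op 1 (write(14)): arr=[14 _ _] head=0 tail=1 count=1
After op 2 (write(9)): arr=[14 9 _] head=0 tail=2 count=2
After op 3 (write(2)): arr=[14 9 2] head=0 tail=0 count=3
After op 4 (peek()): arr=[14 9 2] head=0 tail=0 count=3
After op 5 (write(5)): arr=[5 9 2] head=1 tail=1 count=3
After op 6 (write(13)): arr=[5 13 2] head=2 tail=2 count=3
After op 7 (read()): arr=[5 13 2] head=0 tail=2 count=2

Answer: 5 13 2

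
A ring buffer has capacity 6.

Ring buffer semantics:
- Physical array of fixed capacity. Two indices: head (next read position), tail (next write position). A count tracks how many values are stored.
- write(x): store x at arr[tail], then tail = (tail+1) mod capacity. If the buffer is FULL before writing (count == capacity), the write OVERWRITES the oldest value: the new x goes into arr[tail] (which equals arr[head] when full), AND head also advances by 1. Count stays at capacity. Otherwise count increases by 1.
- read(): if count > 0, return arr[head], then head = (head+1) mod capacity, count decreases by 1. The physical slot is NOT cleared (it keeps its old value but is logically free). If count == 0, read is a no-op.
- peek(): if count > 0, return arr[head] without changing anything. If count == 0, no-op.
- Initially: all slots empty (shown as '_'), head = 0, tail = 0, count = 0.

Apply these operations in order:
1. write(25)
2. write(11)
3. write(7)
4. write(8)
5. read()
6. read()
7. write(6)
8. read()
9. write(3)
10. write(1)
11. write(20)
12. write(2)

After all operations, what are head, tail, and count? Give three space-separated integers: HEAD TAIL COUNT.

After op 1 (write(25)): arr=[25 _ _ _ _ _] head=0 tail=1 count=1
After op 2 (write(11)): arr=[25 11 _ _ _ _] head=0 tail=2 count=2
After op 3 (write(7)): arr=[25 11 7 _ _ _] head=0 tail=3 count=3
After op 4 (write(8)): arr=[25 11 7 8 _ _] head=0 tail=4 count=4
After op 5 (read()): arr=[25 11 7 8 _ _] head=1 tail=4 count=3
After op 6 (read()): arr=[25 11 7 8 _ _] head=2 tail=4 count=2
After op 7 (write(6)): arr=[25 11 7 8 6 _] head=2 tail=5 count=3
After op 8 (read()): arr=[25 11 7 8 6 _] head=3 tail=5 count=2
After op 9 (write(3)): arr=[25 11 7 8 6 3] head=3 tail=0 count=3
After op 10 (write(1)): arr=[1 11 7 8 6 3] head=3 tail=1 count=4
After op 11 (write(20)): arr=[1 20 7 8 6 3] head=3 tail=2 count=5
After op 12 (write(2)): arr=[1 20 2 8 6 3] head=3 tail=3 count=6

Answer: 3 3 6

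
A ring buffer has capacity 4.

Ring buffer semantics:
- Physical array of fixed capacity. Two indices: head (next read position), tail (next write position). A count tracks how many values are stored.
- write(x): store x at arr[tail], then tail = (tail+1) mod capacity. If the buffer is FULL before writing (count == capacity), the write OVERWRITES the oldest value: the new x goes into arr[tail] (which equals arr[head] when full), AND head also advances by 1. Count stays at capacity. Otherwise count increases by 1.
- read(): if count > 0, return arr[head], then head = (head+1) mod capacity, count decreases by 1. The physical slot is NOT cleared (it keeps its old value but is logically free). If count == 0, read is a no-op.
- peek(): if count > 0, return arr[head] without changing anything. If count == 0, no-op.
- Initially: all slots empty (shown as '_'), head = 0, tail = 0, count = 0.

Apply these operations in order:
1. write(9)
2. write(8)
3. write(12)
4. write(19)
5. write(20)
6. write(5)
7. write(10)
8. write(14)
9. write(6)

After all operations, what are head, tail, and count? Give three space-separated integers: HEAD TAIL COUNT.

After op 1 (write(9)): arr=[9 _ _ _] head=0 tail=1 count=1
After op 2 (write(8)): arr=[9 8 _ _] head=0 tail=2 count=2
After op 3 (write(12)): arr=[9 8 12 _] head=0 tail=3 count=3
After op 4 (write(19)): arr=[9 8 12 19] head=0 tail=0 count=4
After op 5 (write(20)): arr=[20 8 12 19] head=1 tail=1 count=4
After op 6 (write(5)): arr=[20 5 12 19] head=2 tail=2 count=4
After op 7 (write(10)): arr=[20 5 10 19] head=3 tail=3 count=4
After op 8 (write(14)): arr=[20 5 10 14] head=0 tail=0 count=4
After op 9 (write(6)): arr=[6 5 10 14] head=1 tail=1 count=4

Answer: 1 1 4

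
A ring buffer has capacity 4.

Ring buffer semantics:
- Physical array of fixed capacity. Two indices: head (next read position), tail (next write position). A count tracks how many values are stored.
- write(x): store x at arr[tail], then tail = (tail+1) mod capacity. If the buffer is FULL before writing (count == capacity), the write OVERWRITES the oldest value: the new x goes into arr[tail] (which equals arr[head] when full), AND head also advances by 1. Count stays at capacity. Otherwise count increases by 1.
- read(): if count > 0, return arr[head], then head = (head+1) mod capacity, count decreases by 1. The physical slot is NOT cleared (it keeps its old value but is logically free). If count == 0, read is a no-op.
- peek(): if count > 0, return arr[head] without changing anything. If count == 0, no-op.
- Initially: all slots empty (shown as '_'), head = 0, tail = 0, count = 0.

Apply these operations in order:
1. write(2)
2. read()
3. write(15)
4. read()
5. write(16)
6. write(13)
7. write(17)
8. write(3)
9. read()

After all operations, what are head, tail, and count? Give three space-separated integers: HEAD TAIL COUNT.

After op 1 (write(2)): arr=[2 _ _ _] head=0 tail=1 count=1
After op 2 (read()): arr=[2 _ _ _] head=1 tail=1 count=0
After op 3 (write(15)): arr=[2 15 _ _] head=1 tail=2 count=1
After op 4 (read()): arr=[2 15 _ _] head=2 tail=2 count=0
After op 5 (write(16)): arr=[2 15 16 _] head=2 tail=3 count=1
After op 6 (write(13)): arr=[2 15 16 13] head=2 tail=0 count=2
After op 7 (write(17)): arr=[17 15 16 13] head=2 tail=1 count=3
After op 8 (write(3)): arr=[17 3 16 13] head=2 tail=2 count=4
After op 9 (read()): arr=[17 3 16 13] head=3 tail=2 count=3

Answer: 3 2 3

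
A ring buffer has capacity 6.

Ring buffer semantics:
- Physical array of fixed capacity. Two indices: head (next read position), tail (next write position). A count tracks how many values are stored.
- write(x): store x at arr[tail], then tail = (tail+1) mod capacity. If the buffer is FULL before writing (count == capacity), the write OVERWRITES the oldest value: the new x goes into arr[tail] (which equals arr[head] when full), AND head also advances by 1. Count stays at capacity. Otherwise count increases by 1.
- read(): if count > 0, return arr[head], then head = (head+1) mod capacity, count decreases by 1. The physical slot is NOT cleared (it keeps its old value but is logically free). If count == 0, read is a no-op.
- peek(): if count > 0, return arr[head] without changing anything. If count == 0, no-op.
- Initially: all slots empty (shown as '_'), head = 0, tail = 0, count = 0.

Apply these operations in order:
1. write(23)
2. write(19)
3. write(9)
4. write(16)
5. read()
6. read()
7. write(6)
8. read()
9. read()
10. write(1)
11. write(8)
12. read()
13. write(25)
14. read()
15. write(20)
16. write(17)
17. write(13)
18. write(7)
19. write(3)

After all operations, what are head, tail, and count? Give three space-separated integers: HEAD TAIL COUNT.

After op 1 (write(23)): arr=[23 _ _ _ _ _] head=0 tail=1 count=1
After op 2 (write(19)): arr=[23 19 _ _ _ _] head=0 tail=2 count=2
After op 3 (write(9)): arr=[23 19 9 _ _ _] head=0 tail=3 count=3
After op 4 (write(16)): arr=[23 19 9 16 _ _] head=0 tail=4 count=4
After op 5 (read()): arr=[23 19 9 16 _ _] head=1 tail=4 count=3
After op 6 (read()): arr=[23 19 9 16 _ _] head=2 tail=4 count=2
After op 7 (write(6)): arr=[23 19 9 16 6 _] head=2 tail=5 count=3
After op 8 (read()): arr=[23 19 9 16 6 _] head=3 tail=5 count=2
After op 9 (read()): arr=[23 19 9 16 6 _] head=4 tail=5 count=1
After op 10 (write(1)): arr=[23 19 9 16 6 1] head=4 tail=0 count=2
After op 11 (write(8)): arr=[8 19 9 16 6 1] head=4 tail=1 count=3
After op 12 (read()): arr=[8 19 9 16 6 1] head=5 tail=1 count=2
After op 13 (write(25)): arr=[8 25 9 16 6 1] head=5 tail=2 count=3
After op 14 (read()): arr=[8 25 9 16 6 1] head=0 tail=2 count=2
After op 15 (write(20)): arr=[8 25 20 16 6 1] head=0 tail=3 count=3
After op 16 (write(17)): arr=[8 25 20 17 6 1] head=0 tail=4 count=4
After op 17 (write(13)): arr=[8 25 20 17 13 1] head=0 tail=5 count=5
After op 18 (write(7)): arr=[8 25 20 17 13 7] head=0 tail=0 count=6
After op 19 (write(3)): arr=[3 25 20 17 13 7] head=1 tail=1 count=6

Answer: 1 1 6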